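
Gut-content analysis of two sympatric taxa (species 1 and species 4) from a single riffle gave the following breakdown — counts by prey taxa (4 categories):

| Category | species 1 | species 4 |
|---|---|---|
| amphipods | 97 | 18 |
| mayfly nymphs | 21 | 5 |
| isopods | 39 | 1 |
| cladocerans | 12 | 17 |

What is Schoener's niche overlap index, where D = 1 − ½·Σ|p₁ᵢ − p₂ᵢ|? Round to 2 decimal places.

Proportions for species 1 (n=169): 97/169=0.5740, 21/169=0.1243, 39/169=0.2308, 12/169=0.0710
Proportions for species 4 (n=41): 18/41=0.4390, 5/41=0.1220, 1/41=0.0244, 17/41=0.4146
Σ|p₁ᵢ − p₂ᵢ| = 0.1350 + 0.0023 + 0.2064 + 0.3436 = 0.6873
D = 1 − ½ × 0.6873 = 1 − 0.34365 = 0.65635

0.66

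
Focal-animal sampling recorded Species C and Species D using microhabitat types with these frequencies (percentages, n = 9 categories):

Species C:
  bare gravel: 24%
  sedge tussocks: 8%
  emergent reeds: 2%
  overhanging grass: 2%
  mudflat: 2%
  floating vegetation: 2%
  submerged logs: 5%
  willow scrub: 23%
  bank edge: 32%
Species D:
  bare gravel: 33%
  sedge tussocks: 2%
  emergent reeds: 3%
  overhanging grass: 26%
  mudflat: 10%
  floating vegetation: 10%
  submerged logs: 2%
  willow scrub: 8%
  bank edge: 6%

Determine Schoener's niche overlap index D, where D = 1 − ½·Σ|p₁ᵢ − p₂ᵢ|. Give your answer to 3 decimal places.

0.500

Convert percentages to proportions (divide by 100).
Σ|p₁ᵢ − p₂ᵢ| = 0.09 + 0.06 + 0.01 + 0.24 + 0.08 + 0.08 + 0.03 + 0.15 + 0.26 = 1.00
D = 1 − ½ × 1.00 = 1 − 0.500 = 0.50000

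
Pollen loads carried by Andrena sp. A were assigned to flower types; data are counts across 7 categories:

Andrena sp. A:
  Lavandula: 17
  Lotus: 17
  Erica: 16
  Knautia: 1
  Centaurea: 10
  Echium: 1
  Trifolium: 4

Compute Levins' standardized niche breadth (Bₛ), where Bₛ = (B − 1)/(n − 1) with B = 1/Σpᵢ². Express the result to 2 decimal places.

Proportions for Andrena sp. A (n=66): 17/66=0.2576, 17/66=0.2576, 16/66=0.2424, 1/66=0.0152, 10/66=0.1515, 1/66=0.0152, 4/66=0.0606
Σpᵢ² = 0.2576² + 0.2576² + 0.2424² + 0.0152² + 0.1515² + 0.0152² + 0.0606² = 0.066358 + 0.066358 + 0.058758 + 0.000231 + 0.022952 + 0.000231 + 0.003672 = 0.218560
B = 1 / 0.218560 = 4.5754
Bₛ = (B − 1)/(n − 1) = (4.5754 − 1)/(7 − 1) = 3.5754/6 = 0.5959

0.60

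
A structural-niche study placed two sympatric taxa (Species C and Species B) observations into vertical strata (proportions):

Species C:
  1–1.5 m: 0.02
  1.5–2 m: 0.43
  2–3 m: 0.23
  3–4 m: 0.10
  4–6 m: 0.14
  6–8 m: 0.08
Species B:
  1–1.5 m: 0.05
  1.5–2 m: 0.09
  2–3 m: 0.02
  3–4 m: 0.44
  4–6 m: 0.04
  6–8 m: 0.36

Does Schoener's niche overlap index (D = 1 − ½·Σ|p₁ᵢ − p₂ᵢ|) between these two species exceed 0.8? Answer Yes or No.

Σ|p₁ᵢ − p₂ᵢ| = 0.03 + 0.34 + 0.21 + 0.34 + 0.10 + 0.28 = 1.30
D = 1 − ½ × 1.30 = 1 − 0.650 = 0.3500
D = 0.3500 < 0.8 → No.

No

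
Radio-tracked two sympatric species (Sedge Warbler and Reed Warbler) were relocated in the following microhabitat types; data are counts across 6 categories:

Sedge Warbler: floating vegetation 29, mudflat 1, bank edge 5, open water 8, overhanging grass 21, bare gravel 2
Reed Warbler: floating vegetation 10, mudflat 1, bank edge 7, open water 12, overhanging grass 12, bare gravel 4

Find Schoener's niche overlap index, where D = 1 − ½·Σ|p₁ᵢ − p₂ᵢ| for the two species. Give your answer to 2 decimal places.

Proportions for Sedge Warbler (n=66): 29/66=0.4394, 1/66=0.0152, 5/66=0.0758, 8/66=0.1212, 21/66=0.3182, 2/66=0.0303
Proportions for Reed Warbler (n=46): 10/46=0.2174, 1/46=0.0217, 7/46=0.1522, 12/46=0.2609, 12/46=0.2609, 4/46=0.0870
Σ|p₁ᵢ − p₂ᵢ| = 0.2220 + 0.0065 + 0.0764 + 0.1397 + 0.0573 + 0.0567 = 0.5586
D = 1 − ½ × 0.5586 = 1 − 0.27930 = 0.72070

0.72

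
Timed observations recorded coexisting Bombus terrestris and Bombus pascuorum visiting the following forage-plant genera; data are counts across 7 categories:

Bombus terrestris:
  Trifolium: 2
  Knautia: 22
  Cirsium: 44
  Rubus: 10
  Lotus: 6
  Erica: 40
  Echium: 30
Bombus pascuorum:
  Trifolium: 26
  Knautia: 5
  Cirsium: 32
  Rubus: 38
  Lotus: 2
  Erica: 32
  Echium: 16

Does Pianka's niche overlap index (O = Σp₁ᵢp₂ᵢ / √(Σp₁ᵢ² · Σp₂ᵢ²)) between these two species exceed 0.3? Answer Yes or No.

Proportions for Bombus terrestris (n=154): 2/154=0.0130, 22/154=0.1429, 44/154=0.2857, 10/154=0.0649, 6/154=0.0390, 40/154=0.2597, 30/154=0.1948
Proportions for Bombus pascuorum (n=151): 26/151=0.1722, 5/151=0.0331, 32/151=0.2119, 38/151=0.2517, 2/151=0.0132, 32/151=0.2119, 16/151=0.1060
Σ p₁ᵢp₂ᵢ = 0.002239 + 0.004730 + 0.060540 + 0.016335 + 0.000515 + 0.055030 + 0.020649 = 0.160038
Σp_1ᵢ² = 0.0130² + 0.1429² + 0.2857² + 0.0649² + 0.0390² + 0.2597² + 0.1948² = 0.000169 + 0.020420 + 0.081624 + 0.004212 + 0.001521 + 0.067444 + 0.037947 = 0.213337
Σp_2ᵢ² = 0.1722² + 0.0331² + 0.2119² + 0.2517² + 0.0132² + 0.2119² + 0.1060² = 0.029653 + 0.001096 + 0.044902 + 0.063353 + 0.000174 + 0.044902 + 0.011236 = 0.195316
O = 0.160038 / √(0.213337 × 0.195316) = 0.160038 / 0.2041277 = 0.7840
O = 0.7840 > 0.3 → Yes.

Yes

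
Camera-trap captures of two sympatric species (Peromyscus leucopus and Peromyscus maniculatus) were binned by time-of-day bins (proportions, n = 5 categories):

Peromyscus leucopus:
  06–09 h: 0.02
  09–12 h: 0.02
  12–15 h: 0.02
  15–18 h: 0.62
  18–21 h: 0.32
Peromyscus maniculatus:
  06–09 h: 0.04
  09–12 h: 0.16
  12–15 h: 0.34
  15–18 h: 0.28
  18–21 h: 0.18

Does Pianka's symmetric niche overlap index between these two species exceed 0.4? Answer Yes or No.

Yes

Σ p₁ᵢp₂ᵢ = 0.0008 + 0.0032 + 0.0068 + 0.1736 + 0.0576 = 0.2420
Σp_1ᵢ² = 0.02² + 0.02² + 0.02² + 0.62² + 0.32² = 0.0004 + 0.0004 + 0.0004 + 0.3844 + 0.1024 = 0.4880
Σp_2ᵢ² = 0.04² + 0.16² + 0.34² + 0.28² + 0.18² = 0.0016 + 0.0256 + 0.1156 + 0.0784 + 0.0324 = 0.2536
O = 0.2420 / √(0.4880 × 0.2536) = 0.2420 / 0.35179 = 0.6879
O = 0.6879 > 0.4 → Yes.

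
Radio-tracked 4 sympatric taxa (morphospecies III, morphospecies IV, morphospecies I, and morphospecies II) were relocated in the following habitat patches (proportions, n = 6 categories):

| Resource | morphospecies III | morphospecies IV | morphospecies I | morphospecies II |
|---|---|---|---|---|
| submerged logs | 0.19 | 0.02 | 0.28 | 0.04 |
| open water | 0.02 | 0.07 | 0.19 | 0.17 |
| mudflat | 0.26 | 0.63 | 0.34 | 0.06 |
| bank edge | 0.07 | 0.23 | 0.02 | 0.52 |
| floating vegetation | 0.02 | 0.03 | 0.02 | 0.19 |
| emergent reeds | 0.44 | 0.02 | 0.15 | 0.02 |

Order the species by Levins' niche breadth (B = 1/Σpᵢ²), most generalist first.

morphospecies I > morphospecies III > morphospecies II > morphospecies IV

Σp_IIIᵢ² = 0.19² + 0.02² + 0.26² + 0.07² + 0.02² + 0.44² = 0.0361 + 0.0004 + 0.0676 + 0.0049 + 0.0004 + 0.1936 = 0.3030
B_III = 1 / 0.3030 = 3.3003
Σp_IVᵢ² = 0.02² + 0.07² + 0.63² + 0.23² + 0.03² + 0.02² = 0.0004 + 0.0049 + 0.3969 + 0.0529 + 0.0009 + 0.0004 = 0.4564
B_IV = 1 / 0.4564 = 2.1911
Σp_Iᵢ² = 0.28² + 0.19² + 0.34² + 0.02² + 0.02² + 0.15² = 0.0784 + 0.0361 + 0.1156 + 0.0004 + 0.0004 + 0.0225 = 0.2534
B_I = 1 / 0.2534 = 3.9463
Σp_IIᵢ² = 0.04² + 0.17² + 0.06² + 0.52² + 0.19² + 0.02² = 0.0016 + 0.0289 + 0.0036 + 0.2704 + 0.0361 + 0.0004 = 0.3410
B_II = 1 / 0.3410 = 2.9326
Ranking by B (broadest → narrowest): morphospecies I (3.95) > morphospecies III (3.30) > morphospecies II (2.93) > morphospecies IV (2.19)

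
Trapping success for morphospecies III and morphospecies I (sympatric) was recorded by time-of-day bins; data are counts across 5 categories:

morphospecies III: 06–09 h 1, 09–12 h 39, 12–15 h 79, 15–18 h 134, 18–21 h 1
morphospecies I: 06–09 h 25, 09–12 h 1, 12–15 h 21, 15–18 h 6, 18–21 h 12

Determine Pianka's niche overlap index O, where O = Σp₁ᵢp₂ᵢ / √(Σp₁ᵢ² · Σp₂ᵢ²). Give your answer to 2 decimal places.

0.45

Proportions for morphospecies III (n=254): 1/254=0.0039, 39/254=0.1535, 79/254=0.3110, 134/254=0.5276, 1/254=0.0039
Proportions for morphospecies I (n=65): 25/65=0.3846, 1/65=0.0154, 21/65=0.3231, 6/65=0.0923, 12/65=0.1846
Σ p₁ᵢp₂ᵢ = 0.001500 + 0.002364 + 0.100484 + 0.048697 + 0.000720 = 0.153765
Σp_1ᵢ² = 0.0039² + 0.1535² + 0.3110² + 0.5276² + 0.0039² = 0.000015 + 0.023562 + 0.096721 + 0.278362 + 0.000015 = 0.398675
Σp_2ᵢ² = 0.3846² + 0.0154² + 0.3231² + 0.0923² + 0.1846² = 0.147917 + 0.000237 + 0.104394 + 0.008519 + 0.034077 = 0.295144
O = 0.153765 / √(0.398675 × 0.295144) = 0.153765 / 0.3430256 = 0.4483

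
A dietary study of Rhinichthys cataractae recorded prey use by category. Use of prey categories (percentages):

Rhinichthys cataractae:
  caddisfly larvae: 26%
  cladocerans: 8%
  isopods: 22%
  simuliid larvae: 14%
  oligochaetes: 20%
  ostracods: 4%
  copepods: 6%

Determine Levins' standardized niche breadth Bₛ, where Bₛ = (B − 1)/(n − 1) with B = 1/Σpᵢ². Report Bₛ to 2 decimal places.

Convert percentages to proportions (divide by 100).
Σpᵢ² = 0.26² + 0.08² + 0.22² + 0.14² + 0.20² + 0.04² + 0.06² = 0.0676 + 0.0064 + 0.0484 + 0.0196 + 0.0400 + 0.0016 + 0.0036 = 0.1872
B = 1 / 0.1872 = 5.3419
Bₛ = (B − 1)/(n − 1) = (5.3419 − 1)/(7 − 1) = 4.3419/6 = 0.7237

0.72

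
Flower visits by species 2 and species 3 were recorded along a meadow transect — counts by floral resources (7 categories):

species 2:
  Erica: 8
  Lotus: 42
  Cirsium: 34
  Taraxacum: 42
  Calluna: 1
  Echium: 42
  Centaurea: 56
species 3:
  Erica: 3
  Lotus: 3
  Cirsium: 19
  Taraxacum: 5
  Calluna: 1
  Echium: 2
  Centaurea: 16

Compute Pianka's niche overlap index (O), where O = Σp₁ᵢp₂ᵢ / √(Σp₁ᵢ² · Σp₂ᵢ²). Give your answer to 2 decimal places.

0.78

Proportions for species 2 (n=225): 8/225=0.0356, 42/225=0.1867, 34/225=0.1511, 42/225=0.1867, 1/225=0.0044, 42/225=0.1867, 56/225=0.2489
Proportions for species 3 (n=49): 3/49=0.0612, 3/49=0.0612, 19/49=0.3878, 5/49=0.1020, 1/49=0.0204, 2/49=0.0408, 16/49=0.3265
Σ p₁ᵢp₂ᵢ = 0.002179 + 0.011426 + 0.058597 + 0.019043 + 0.000090 + 0.007617 + 0.081266 = 0.180218
Σp_1ᵢ² = 0.0356² + 0.1867² + 0.1511² + 0.1867² + 0.0044² + 0.1867² + 0.2489² = 0.001267 + 0.034857 + 0.022831 + 0.034857 + 0.000019 + 0.034857 + 0.061951 = 0.190639
Σp_2ᵢ² = 0.0612² + 0.0612² + 0.3878² + 0.1020² + 0.0204² + 0.0408² + 0.3265² = 0.003745 + 0.003745 + 0.150389 + 0.010404 + 0.000416 + 0.001665 + 0.106602 = 0.276966
O = 0.180218 / √(0.190639 × 0.276966) = 0.180218 / 0.2297836 = 0.7843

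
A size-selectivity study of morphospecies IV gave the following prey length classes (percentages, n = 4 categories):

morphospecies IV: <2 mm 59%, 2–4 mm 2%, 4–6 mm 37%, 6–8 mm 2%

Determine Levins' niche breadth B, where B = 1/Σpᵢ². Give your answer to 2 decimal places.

2.06

Convert percentages to proportions (divide by 100).
Σpᵢ² = 0.59² + 0.02² + 0.37² + 0.02² = 0.3481 + 0.0004 + 0.1369 + 0.0004 = 0.4858
B = 1 / 0.4858 = 2.0585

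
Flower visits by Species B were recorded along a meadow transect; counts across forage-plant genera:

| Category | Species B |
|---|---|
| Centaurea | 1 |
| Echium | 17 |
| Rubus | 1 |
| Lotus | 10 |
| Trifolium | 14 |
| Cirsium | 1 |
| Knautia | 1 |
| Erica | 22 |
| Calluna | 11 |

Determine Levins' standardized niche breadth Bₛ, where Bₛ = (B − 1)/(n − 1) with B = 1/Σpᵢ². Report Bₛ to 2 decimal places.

Proportions for Species B (n=78): 1/78=0.0128, 17/78=0.2179, 1/78=0.0128, 10/78=0.1282, 14/78=0.1795, 1/78=0.0128, 1/78=0.0128, 22/78=0.2821, 11/78=0.1410
Σpᵢ² = 0.0128² + 0.2179² + 0.0128² + 0.1282² + 0.1795² + 0.0128² + 0.0128² + 0.2821² + 0.1410² = 0.000164 + 0.047480 + 0.000164 + 0.016435 + 0.032220 + 0.000164 + 0.000164 + 0.079580 + 0.019881 = 0.196252
B = 1 / 0.196252 = 5.0955
Bₛ = (B − 1)/(n − 1) = (5.0955 − 1)/(9 − 1) = 4.0955/8 = 0.5119

0.51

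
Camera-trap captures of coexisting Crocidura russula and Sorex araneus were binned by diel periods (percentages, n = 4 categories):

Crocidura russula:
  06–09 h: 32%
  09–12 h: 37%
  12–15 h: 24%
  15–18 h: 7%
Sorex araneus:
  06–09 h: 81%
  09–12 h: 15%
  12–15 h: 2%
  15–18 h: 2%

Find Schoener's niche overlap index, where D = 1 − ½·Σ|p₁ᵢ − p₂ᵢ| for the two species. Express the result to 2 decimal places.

Convert percentages to proportions (divide by 100).
Σ|p₁ᵢ − p₂ᵢ| = 0.49 + 0.22 + 0.22 + 0.05 = 0.98
D = 1 − ½ × 0.98 = 1 − 0.490 = 0.5100

0.51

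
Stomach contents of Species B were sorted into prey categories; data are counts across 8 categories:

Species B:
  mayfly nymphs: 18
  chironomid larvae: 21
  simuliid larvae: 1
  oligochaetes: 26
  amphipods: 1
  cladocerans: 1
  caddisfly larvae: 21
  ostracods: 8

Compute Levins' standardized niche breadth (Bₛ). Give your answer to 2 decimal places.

Proportions for Species B (n=97): 18/97=0.1856, 21/97=0.2165, 1/97=0.0103, 26/97=0.2680, 1/97=0.0103, 1/97=0.0103, 21/97=0.2165, 8/97=0.0825
Σpᵢ² = 0.1856² + 0.2165² + 0.0103² + 0.2680² + 0.0103² + 0.0103² + 0.2165² + 0.0825² = 0.034447 + 0.046872 + 0.000106 + 0.071824 + 0.000106 + 0.000106 + 0.046872 + 0.006806 = 0.207139
B = 1 / 0.207139 = 4.8277
Bₛ = (B − 1)/(n − 1) = (4.8277 − 1)/(8 − 1) = 3.8277/7 = 0.5468

0.55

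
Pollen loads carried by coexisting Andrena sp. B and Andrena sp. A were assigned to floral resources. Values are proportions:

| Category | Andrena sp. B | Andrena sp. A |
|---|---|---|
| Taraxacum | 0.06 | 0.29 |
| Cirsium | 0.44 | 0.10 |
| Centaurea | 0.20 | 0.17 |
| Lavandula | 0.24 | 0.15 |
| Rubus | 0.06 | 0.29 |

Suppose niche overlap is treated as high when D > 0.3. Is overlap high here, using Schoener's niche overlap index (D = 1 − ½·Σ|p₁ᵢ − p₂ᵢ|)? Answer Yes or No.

Yes

Σ|p₁ᵢ − p₂ᵢ| = 0.23 + 0.34 + 0.03 + 0.09 + 0.23 = 0.92
D = 1 − ½ × 0.92 = 1 − 0.460 = 0.5400
D = 0.5400 > 0.3 → Yes.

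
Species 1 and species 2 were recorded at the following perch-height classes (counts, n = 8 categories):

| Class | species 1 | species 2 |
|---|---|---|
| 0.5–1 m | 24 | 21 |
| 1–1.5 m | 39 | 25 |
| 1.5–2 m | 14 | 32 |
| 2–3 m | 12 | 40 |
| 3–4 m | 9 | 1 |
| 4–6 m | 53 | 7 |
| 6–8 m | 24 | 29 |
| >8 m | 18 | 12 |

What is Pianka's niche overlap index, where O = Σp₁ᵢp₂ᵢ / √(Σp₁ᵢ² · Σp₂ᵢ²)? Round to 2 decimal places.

Proportions for species 1 (n=193): 24/193=0.1244, 39/193=0.2021, 14/193=0.0725, 12/193=0.0622, 9/193=0.0466, 53/193=0.2746, 24/193=0.1244, 18/193=0.0933
Proportions for species 2 (n=167): 21/167=0.1257, 25/167=0.1497, 32/167=0.1916, 40/167=0.2395, 1/167=0.0060, 7/167=0.0419, 29/167=0.1737, 12/167=0.0719
Σ p₁ᵢp₂ᵢ = 0.015637 + 0.030254 + 0.013891 + 0.014897 + 0.000280 + 0.011506 + 0.021608 + 0.006708 = 0.114781
Σp_1ᵢ² = 0.1244² + 0.2021² + 0.0725² + 0.0622² + 0.0466² + 0.2746² + 0.1244² + 0.0933² = 0.015475 + 0.040844 + 0.005256 + 0.003869 + 0.002172 + 0.075405 + 0.015475 + 0.008705 = 0.167201
Σp_2ᵢ² = 0.1257² + 0.1497² + 0.1916² + 0.2395² + 0.0060² + 0.0419² + 0.1737² + 0.0719² = 0.015800 + 0.022410 + 0.036711 + 0.057360 + 0.000036 + 0.001756 + 0.030172 + 0.005170 = 0.169415
O = 0.114781 / √(0.167201 × 0.169415) = 0.114781 / 0.1683044 = 0.6820

0.68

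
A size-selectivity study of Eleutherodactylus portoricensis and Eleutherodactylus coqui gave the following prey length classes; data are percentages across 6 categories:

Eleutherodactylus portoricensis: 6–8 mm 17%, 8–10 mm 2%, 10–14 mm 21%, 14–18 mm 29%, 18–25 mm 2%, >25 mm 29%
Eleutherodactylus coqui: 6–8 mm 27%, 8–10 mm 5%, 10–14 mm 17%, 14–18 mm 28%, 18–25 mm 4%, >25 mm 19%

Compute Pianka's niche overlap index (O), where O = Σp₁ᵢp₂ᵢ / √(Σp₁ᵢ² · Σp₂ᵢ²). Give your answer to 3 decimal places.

Convert percentages to proportions (divide by 100).
Σ p₁ᵢp₂ᵢ = 0.0459 + 0.0010 + 0.0357 + 0.0812 + 0.0008 + 0.0551 = 0.2197
Σp_1ᵢ² = 0.17² + 0.02² + 0.21² + 0.29² + 0.02² + 0.29² = 0.0289 + 0.0004 + 0.0441 + 0.0841 + 0.0004 + 0.0841 = 0.2420
Σp_2ᵢ² = 0.27² + 0.05² + 0.17² + 0.28² + 0.04² + 0.19² = 0.0729 + 0.0025 + 0.0289 + 0.0784 + 0.0016 + 0.0361 = 0.2204
O = 0.2197 / √(0.2420 × 0.2204) = 0.2197 / 0.230948 = 0.95130

0.951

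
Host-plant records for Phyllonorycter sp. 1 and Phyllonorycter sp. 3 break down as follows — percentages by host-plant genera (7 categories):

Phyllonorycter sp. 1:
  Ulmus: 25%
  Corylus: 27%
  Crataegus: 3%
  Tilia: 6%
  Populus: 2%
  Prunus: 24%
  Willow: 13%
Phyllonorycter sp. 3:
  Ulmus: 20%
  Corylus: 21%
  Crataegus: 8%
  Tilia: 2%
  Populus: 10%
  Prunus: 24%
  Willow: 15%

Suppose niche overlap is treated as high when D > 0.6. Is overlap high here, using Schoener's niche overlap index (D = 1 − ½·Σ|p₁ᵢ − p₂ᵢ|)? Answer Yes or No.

Convert percentages to proportions (divide by 100).
Σ|p₁ᵢ − p₂ᵢ| = 0.05 + 0.06 + 0.05 + 0.04 + 0.08 + 0.00 + 0.02 = 0.30
D = 1 − ½ × 0.30 = 1 − 0.150 = 0.8500
D = 0.8500 > 0.6 → Yes.

Yes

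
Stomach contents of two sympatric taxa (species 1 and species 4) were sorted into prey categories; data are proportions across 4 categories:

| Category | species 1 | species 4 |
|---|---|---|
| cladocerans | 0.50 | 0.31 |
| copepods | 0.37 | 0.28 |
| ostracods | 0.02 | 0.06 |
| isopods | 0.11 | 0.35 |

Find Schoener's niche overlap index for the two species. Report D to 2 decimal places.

0.72

Σ|p₁ᵢ − p₂ᵢ| = 0.19 + 0.09 + 0.04 + 0.24 = 0.56
D = 1 − ½ × 0.56 = 1 − 0.280 = 0.7200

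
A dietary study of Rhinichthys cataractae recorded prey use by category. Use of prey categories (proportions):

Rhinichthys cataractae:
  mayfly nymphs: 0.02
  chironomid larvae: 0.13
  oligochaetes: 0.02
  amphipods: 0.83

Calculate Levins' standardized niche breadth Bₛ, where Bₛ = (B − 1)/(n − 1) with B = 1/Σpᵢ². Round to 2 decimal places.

0.14

Σpᵢ² = 0.02² + 0.13² + 0.02² + 0.83² = 0.0004 + 0.0169 + 0.0004 + 0.6889 = 0.7066
B = 1 / 0.7066 = 1.4152
Bₛ = (B − 1)/(n − 1) = (1.4152 − 1)/(4 − 1) = 0.4152/3 = 0.1384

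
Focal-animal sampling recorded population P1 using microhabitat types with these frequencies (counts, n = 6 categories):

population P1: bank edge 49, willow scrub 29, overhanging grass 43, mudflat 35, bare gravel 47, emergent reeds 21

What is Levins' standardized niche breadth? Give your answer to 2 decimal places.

0.92

Proportions for population P1 (n=224): 49/224=0.2188, 29/224=0.1295, 43/224=0.1920, 35/224=0.1563, 47/224=0.2098, 21/224=0.0938
Σpᵢ² = 0.2188² + 0.1295² + 0.1920² + 0.1563² + 0.2098² + 0.0938² = 0.047873 + 0.016770 + 0.036864 + 0.024430 + 0.044016 + 0.008798 = 0.178751
B = 1 / 0.178751 = 5.5944
Bₛ = (B − 1)/(n − 1) = (5.5944 − 1)/(6 − 1) = 4.5944/5 = 0.9189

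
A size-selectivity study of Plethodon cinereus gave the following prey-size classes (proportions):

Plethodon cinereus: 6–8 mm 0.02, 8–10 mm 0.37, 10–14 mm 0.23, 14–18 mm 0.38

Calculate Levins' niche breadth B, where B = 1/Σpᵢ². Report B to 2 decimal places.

Σpᵢ² = 0.02² + 0.37² + 0.23² + 0.38² = 0.0004 + 0.1369 + 0.0529 + 0.1444 = 0.3346
B = 1 / 0.3346 = 2.9886

2.99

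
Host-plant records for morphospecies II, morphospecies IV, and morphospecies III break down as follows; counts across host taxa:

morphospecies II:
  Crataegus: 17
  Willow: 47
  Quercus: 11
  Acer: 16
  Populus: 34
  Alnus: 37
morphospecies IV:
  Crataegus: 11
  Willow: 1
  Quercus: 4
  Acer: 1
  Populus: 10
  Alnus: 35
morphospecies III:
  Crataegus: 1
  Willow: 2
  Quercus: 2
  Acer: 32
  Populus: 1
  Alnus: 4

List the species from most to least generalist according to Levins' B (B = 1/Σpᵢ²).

morphospecies II > morphospecies IV > morphospecies III

Proportions for morphospecies II (n=162): 17/162=0.1049, 47/162=0.2901, 11/162=0.0679, 16/162=0.0988, 34/162=0.2099, 37/162=0.2284
Proportions for morphospecies IV (n=62): 11/62=0.1774, 1/62=0.0161, 4/62=0.0645, 1/62=0.0161, 10/62=0.1613, 35/62=0.5645
Proportions for morphospecies III (n=42): 1/42=0.0238, 2/42=0.0476, 2/42=0.0476, 32/42=0.7619, 1/42=0.0238, 4/42=0.0952
Σp_IIᵢ² = 0.1049² + 0.2901² + 0.0679² + 0.0988² + 0.2099² + 0.2284² = 0.011004 + 0.084158 + 0.004610 + 0.009761 + 0.044058 + 0.052167 = 0.205758
B_II = 1 / 0.205758 = 4.8601
Σp_IVᵢ² = 0.1774² + 0.0161² + 0.0645² + 0.0161² + 0.1613² + 0.5645² = 0.031471 + 0.000259 + 0.004160 + 0.000259 + 0.026018 + 0.318660 = 0.380827
B_IV = 1 / 0.380827 = 2.6259
Σp_IIIᵢ² = 0.0238² + 0.0476² + 0.0476² + 0.7619² + 0.0238² + 0.0952² = 0.000566 + 0.002266 + 0.002266 + 0.580492 + 0.000566 + 0.009063 = 0.595219
B_III = 1 / 0.595219 = 1.6801
Ranking by B (broadest → narrowest): morphospecies II (4.86) > morphospecies IV (2.63) > morphospecies III (1.68)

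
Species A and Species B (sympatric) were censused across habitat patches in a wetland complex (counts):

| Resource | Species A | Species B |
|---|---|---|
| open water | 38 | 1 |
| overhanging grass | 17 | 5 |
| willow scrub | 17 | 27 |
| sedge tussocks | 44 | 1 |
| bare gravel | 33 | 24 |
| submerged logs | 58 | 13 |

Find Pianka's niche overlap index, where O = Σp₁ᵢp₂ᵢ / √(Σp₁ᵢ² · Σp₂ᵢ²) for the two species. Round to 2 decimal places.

Proportions for Species A (n=207): 38/207=0.1836, 17/207=0.0821, 17/207=0.0821, 44/207=0.2126, 33/207=0.1594, 58/207=0.2802
Proportions for Species B (n=71): 1/71=0.0141, 5/71=0.0704, 27/71=0.3803, 1/71=0.0141, 24/71=0.3380, 13/71=0.1831
Σ p₁ᵢp₂ᵢ = 0.002589 + 0.005780 + 0.031223 + 0.002998 + 0.053877 + 0.051305 = 0.147772
Σp_1ᵢ² = 0.1836² + 0.0821² + 0.0821² + 0.2126² + 0.1594² + 0.2802² = 0.033709 + 0.006740 + 0.006740 + 0.045199 + 0.025408 + 0.078512 = 0.196308
Σp_2ᵢ² = 0.0141² + 0.0704² + 0.3803² + 0.0141² + 0.3380² + 0.1831² = 0.000199 + 0.004956 + 0.144628 + 0.000199 + 0.114244 + 0.033526 = 0.297752
O = 0.147772 / √(0.196308 × 0.297752) = 0.147772 / 0.2417666 = 0.6112

0.61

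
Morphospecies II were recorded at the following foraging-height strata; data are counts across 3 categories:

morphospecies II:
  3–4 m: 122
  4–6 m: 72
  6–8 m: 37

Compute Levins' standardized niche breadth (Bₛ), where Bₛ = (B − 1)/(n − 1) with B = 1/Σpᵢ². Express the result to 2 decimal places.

Proportions for morphospecies II (n=231): 122/231=0.5281, 72/231=0.3117, 37/231=0.1602
Σpᵢ² = 0.5281² + 0.3117² + 0.1602² = 0.278890 + 0.097157 + 0.025664 = 0.401711
B = 1 / 0.401711 = 2.4894
Bₛ = (B − 1)/(n − 1) = (2.4894 − 1)/(3 − 1) = 1.4894/2 = 0.7447

0.74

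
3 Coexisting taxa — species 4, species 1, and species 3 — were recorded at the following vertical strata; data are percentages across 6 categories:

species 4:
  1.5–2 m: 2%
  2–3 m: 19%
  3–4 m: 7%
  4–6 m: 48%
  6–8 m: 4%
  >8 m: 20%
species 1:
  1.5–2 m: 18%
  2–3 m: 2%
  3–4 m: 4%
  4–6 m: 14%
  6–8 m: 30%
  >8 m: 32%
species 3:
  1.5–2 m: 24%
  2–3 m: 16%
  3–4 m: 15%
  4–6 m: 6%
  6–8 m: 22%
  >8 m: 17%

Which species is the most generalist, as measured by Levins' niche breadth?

species 3

Convert percentages to proportions (divide by 100).
Σp_4ᵢ² = 0.02² + 0.19² + 0.07² + 0.48² + 0.04² + 0.20² = 0.0004 + 0.0361 + 0.0049 + 0.2304 + 0.0016 + 0.0400 = 0.3134
B_4 = 1 / 0.3134 = 3.1908
Σp_1ᵢ² = 0.18² + 0.02² + 0.04² + 0.14² + 0.30² + 0.32² = 0.0324 + 0.0004 + 0.0016 + 0.0196 + 0.0900 + 0.1024 = 0.2464
B_1 = 1 / 0.2464 = 4.0584
Σp_3ᵢ² = 0.24² + 0.16² + 0.15² + 0.06² + 0.22² + 0.17² = 0.0576 + 0.0256 + 0.0225 + 0.0036 + 0.0484 + 0.0289 = 0.1866
B_3 = 1 / 0.1866 = 5.3591
Highest B → broadest niche (most generalist): species 3 (B = 5.36).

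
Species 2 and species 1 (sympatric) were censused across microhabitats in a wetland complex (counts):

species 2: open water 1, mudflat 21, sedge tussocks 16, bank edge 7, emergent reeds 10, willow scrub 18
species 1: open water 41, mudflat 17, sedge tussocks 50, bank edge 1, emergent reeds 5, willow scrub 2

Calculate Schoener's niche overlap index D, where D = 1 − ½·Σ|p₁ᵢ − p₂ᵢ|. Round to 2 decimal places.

Proportions for species 2 (n=73): 1/73=0.0137, 21/73=0.2877, 16/73=0.2192, 7/73=0.0959, 10/73=0.1370, 18/73=0.2466
Proportions for species 1 (n=116): 41/116=0.3534, 17/116=0.1466, 50/116=0.4310, 1/116=0.0086, 5/116=0.0431, 2/116=0.0172
Σ|p₁ᵢ − p₂ᵢ| = 0.3397 + 0.1411 + 0.2118 + 0.0873 + 0.0939 + 0.2294 = 1.1032
D = 1 − ½ × 1.1032 = 1 − 0.55160 = 0.44840

0.45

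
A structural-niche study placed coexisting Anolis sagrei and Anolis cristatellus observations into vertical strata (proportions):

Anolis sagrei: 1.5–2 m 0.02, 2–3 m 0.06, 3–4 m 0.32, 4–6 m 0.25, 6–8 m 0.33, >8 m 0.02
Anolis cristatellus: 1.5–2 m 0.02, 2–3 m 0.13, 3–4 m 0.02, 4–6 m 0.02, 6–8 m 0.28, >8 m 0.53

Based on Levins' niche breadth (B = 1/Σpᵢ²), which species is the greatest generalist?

Anolis sagrei

Σp_sagrᵢ² = 0.02² + 0.06² + 0.32² + 0.25² + 0.33² + 0.02² = 0.0004 + 0.0036 + 0.1024 + 0.0625 + 0.1089 + 0.0004 = 0.2782
B_sagr = 1 / 0.2782 = 3.5945
Σp_crisᵢ² = 0.02² + 0.13² + 0.02² + 0.02² + 0.28² + 0.53² = 0.0004 + 0.0169 + 0.0004 + 0.0004 + 0.0784 + 0.2809 = 0.3774
B_cris = 1 / 0.3774 = 2.6497
Highest B → broadest niche (most generalist): Anolis sagrei (B = 3.59).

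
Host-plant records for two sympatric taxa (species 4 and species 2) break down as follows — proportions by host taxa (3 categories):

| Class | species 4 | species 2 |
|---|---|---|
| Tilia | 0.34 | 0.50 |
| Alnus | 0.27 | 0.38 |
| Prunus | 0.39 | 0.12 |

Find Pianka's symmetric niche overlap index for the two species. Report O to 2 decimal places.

Σ p₁ᵢp₂ᵢ = 0.1700 + 0.1026 + 0.0468 = 0.3194
Σp_1ᵢ² = 0.34² + 0.27² + 0.39² = 0.1156 + 0.0729 + 0.1521 = 0.3406
Σp_2ᵢ² = 0.50² + 0.38² + 0.12² = 0.2500 + 0.1444 + 0.0144 = 0.4088
O = 0.3194 / √(0.3406 × 0.4088) = 0.3194 / 0.37315 = 0.8560

0.86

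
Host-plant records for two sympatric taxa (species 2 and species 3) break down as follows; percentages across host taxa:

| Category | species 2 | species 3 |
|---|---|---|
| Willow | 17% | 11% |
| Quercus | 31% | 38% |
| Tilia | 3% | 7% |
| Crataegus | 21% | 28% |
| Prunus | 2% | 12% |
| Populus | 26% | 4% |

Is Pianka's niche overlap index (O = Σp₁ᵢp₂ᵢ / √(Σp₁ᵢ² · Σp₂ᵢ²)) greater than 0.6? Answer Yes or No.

Yes

Convert percentages to proportions (divide by 100).
Σ p₁ᵢp₂ᵢ = 0.0187 + 0.1178 + 0.0021 + 0.0588 + 0.0024 + 0.0104 = 0.2102
Σp_1ᵢ² = 0.17² + 0.31² + 0.03² + 0.21² + 0.02² + 0.26² = 0.0289 + 0.0961 + 0.0009 + 0.0441 + 0.0004 + 0.0676 = 0.2380
Σp_2ᵢ² = 0.11² + 0.38² + 0.07² + 0.28² + 0.12² + 0.04² = 0.0121 + 0.1444 + 0.0049 + 0.0784 + 0.0144 + 0.0016 = 0.2558
O = 0.2102 / √(0.2380 × 0.2558) = 0.2102 / 0.24674 = 0.8519
O = 0.8519 > 0.6 → Yes.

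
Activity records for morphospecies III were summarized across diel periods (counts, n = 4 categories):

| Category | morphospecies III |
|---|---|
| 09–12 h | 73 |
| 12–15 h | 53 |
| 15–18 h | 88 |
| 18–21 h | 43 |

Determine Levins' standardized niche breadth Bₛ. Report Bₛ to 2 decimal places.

Proportions for morphospecies III (n=257): 73/257=0.2840, 53/257=0.2062, 88/257=0.3424, 43/257=0.1673
Σpᵢ² = 0.2840² + 0.2062² + 0.3424² + 0.1673² = 0.080656 + 0.042518 + 0.117238 + 0.027989 = 0.268401
B = 1 / 0.268401 = 3.7258
Bₛ = (B − 1)/(n − 1) = (3.7258 − 1)/(4 − 1) = 2.7258/3 = 0.9086

0.91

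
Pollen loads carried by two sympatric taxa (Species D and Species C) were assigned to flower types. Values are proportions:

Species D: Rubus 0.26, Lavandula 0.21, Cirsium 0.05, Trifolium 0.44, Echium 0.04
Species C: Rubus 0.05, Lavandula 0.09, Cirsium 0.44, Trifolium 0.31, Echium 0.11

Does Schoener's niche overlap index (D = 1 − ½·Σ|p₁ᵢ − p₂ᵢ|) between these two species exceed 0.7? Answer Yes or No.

Σ|p₁ᵢ − p₂ᵢ| = 0.21 + 0.12 + 0.39 + 0.13 + 0.07 = 0.92
D = 1 − ½ × 0.92 = 1 − 0.460 = 0.5400
D = 0.5400 < 0.7 → No.

No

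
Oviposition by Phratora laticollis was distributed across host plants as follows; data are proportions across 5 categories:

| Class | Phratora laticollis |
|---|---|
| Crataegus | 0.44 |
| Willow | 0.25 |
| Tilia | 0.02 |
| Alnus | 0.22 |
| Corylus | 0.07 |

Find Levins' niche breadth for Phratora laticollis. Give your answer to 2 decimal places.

Σpᵢ² = 0.44² + 0.25² + 0.02² + 0.22² + 0.07² = 0.1936 + 0.0625 + 0.0004 + 0.0484 + 0.0049 = 0.3098
B = 1 / 0.3098 = 3.2279

3.23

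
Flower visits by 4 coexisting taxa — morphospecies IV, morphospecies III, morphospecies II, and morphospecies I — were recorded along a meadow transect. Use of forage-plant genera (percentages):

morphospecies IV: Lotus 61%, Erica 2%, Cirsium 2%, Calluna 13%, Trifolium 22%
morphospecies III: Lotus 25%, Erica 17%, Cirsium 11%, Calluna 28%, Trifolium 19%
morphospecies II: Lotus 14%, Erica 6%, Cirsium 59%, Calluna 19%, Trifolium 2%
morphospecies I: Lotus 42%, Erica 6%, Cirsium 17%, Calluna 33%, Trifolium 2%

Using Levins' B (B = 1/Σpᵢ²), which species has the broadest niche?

morphospecies III

Convert percentages to proportions (divide by 100).
Σp_IVᵢ² = 0.61² + 0.02² + 0.02² + 0.13² + 0.22² = 0.3721 + 0.0004 + 0.0004 + 0.0169 + 0.0484 = 0.4382
B_IV = 1 / 0.4382 = 2.2821
Σp_IIIᵢ² = 0.25² + 0.17² + 0.11² + 0.28² + 0.19² = 0.0625 + 0.0289 + 0.0121 + 0.0784 + 0.0361 = 0.2180
B_III = 1 / 0.2180 = 4.5872
Σp_IIᵢ² = 0.14² + 0.06² + 0.59² + 0.19² + 0.02² = 0.0196 + 0.0036 + 0.3481 + 0.0361 + 0.0004 = 0.4078
B_II = 1 / 0.4078 = 2.4522
Σp_Iᵢ² = 0.42² + 0.06² + 0.17² + 0.33² + 0.02² = 0.1764 + 0.0036 + 0.0289 + 0.1089 + 0.0004 = 0.3182
B_I = 1 / 0.3182 = 3.1427
Highest B → broadest niche (most generalist): morphospecies III (B = 4.59).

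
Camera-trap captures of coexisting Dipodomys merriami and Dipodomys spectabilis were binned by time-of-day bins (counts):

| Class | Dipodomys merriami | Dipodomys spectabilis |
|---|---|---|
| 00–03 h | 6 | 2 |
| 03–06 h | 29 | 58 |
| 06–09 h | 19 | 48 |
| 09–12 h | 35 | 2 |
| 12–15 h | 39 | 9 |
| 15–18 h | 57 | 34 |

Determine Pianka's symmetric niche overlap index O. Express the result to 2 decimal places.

Proportions for Dipodomys merriami (n=185): 6/185=0.0324, 29/185=0.1568, 19/185=0.1027, 35/185=0.1892, 39/185=0.2108, 57/185=0.3081
Proportions for Dipodomys spectabilis (n=153): 2/153=0.0131, 58/153=0.3791, 48/153=0.3137, 2/153=0.0131, 9/153=0.0588, 34/153=0.2222
Σ p₁ᵢp₂ᵢ = 0.000424 + 0.059443 + 0.032217 + 0.002479 + 0.012395 + 0.068460 = 0.175418
Σp_1ᵢ² = 0.0324² + 0.1568² + 0.1027² + 0.1892² + 0.2108² + 0.3081² = 0.001050 + 0.024586 + 0.010547 + 0.035797 + 0.044437 + 0.094926 = 0.211343
Σp_2ᵢ² = 0.0131² + 0.3791² + 0.3137² + 0.0131² + 0.0588² + 0.2222² = 0.000172 + 0.143717 + 0.098408 + 0.000172 + 0.003457 + 0.049373 = 0.295299
O = 0.175418 / √(0.211343 × 0.295299) = 0.175418 / 0.2498187 = 0.7022

0.70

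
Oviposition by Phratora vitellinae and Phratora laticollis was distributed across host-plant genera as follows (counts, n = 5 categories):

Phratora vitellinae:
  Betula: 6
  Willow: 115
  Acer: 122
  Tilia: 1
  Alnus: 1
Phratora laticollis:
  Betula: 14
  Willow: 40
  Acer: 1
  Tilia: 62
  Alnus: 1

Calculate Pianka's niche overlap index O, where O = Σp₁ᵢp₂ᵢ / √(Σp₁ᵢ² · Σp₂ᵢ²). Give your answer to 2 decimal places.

Proportions for Phratora vitellinae (n=245): 6/245=0.0245, 115/245=0.4694, 122/245=0.4980, 1/245=0.0041, 1/245=0.0041
Proportions for Phratora laticollis (n=118): 14/118=0.1186, 40/118=0.3390, 1/118=0.0085, 62/118=0.5254, 1/118=0.0085
Σ p₁ᵢp₂ᵢ = 0.002906 + 0.159127 + 0.004233 + 0.002154 + 0.000035 = 0.168455
Σp_1ᵢ² = 0.0245² + 0.4694² + 0.4980² + 0.0041² + 0.0041² = 0.000600 + 0.220336 + 0.248004 + 0.000017 + 0.000017 = 0.468974
Σp_2ᵢ² = 0.1186² + 0.3390² + 0.0085² + 0.5254² + 0.0085² = 0.014066 + 0.114921 + 0.000072 + 0.276045 + 0.000072 = 0.405176
O = 0.168455 / √(0.468974 × 0.405176) = 0.168455 / 0.4359094 = 0.3864

0.39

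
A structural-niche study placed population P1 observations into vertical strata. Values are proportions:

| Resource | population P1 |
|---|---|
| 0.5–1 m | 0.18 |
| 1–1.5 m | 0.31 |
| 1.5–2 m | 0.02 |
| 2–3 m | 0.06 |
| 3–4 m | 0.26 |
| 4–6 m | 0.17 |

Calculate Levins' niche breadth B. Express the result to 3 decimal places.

Σpᵢ² = 0.18² + 0.31² + 0.02² + 0.06² + 0.26² + 0.17² = 0.0324 + 0.0961 + 0.0004 + 0.0036 + 0.0676 + 0.0289 = 0.2290
B = 1 / 0.2290 = 4.36681

4.367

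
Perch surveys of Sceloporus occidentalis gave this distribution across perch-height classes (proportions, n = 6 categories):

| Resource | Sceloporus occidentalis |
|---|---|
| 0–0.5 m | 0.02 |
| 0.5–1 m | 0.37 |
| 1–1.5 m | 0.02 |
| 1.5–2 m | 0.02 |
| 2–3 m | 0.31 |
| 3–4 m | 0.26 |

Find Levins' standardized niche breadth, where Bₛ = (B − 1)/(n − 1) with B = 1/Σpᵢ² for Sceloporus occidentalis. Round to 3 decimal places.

Σpᵢ² = 0.02² + 0.37² + 0.02² + 0.02² + 0.31² + 0.26² = 0.0004 + 0.1369 + 0.0004 + 0.0004 + 0.0961 + 0.0676 = 0.3018
B = 1 / 0.3018 = 3.31345
Bₛ = (B − 1)/(n − 1) = (3.31345 − 1)/(6 − 1) = 2.31345/5 = 0.46269

0.463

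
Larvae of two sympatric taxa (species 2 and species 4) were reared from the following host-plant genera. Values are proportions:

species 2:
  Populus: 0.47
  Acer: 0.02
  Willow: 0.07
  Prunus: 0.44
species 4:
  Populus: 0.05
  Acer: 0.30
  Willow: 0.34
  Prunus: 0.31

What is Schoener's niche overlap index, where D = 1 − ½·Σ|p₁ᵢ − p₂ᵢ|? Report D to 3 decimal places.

Σ|p₁ᵢ − p₂ᵢ| = 0.42 + 0.28 + 0.27 + 0.13 = 1.10
D = 1 − ½ × 1.10 = 1 − 0.550 = 0.45000

0.450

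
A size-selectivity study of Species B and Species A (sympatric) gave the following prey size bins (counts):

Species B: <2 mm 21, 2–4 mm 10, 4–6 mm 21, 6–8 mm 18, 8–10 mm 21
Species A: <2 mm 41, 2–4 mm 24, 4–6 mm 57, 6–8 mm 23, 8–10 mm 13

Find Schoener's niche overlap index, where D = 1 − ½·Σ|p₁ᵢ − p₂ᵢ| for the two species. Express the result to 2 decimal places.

Proportions for Species B (n=91): 21/91=0.2308, 10/91=0.1099, 21/91=0.2308, 18/91=0.1978, 21/91=0.2308
Proportions for Species A (n=158): 41/158=0.2595, 24/158=0.1519, 57/158=0.3608, 23/158=0.1456, 13/158=0.0823
Σ|p₁ᵢ − p₂ᵢ| = 0.0287 + 0.0420 + 0.1300 + 0.0522 + 0.1485 = 0.4014
D = 1 − ½ × 0.4014 = 1 − 0.20070 = 0.79930

0.80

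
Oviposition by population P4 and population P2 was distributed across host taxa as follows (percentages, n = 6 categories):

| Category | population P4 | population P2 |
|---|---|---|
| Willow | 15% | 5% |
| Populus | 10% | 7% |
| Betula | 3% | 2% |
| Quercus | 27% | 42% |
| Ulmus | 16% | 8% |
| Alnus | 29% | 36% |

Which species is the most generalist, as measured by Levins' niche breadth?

Convert percentages to proportions (divide by 100).
Σp_P4ᵢ² = 0.15² + 0.10² + 0.03² + 0.27² + 0.16² + 0.29² = 0.0225 + 0.0100 + 0.0009 + 0.0729 + 0.0256 + 0.0841 = 0.2160
B_P4 = 1 / 0.2160 = 4.6296
Σp_P2ᵢ² = 0.05² + 0.07² + 0.02² + 0.42² + 0.08² + 0.36² = 0.0025 + 0.0049 + 0.0004 + 0.1764 + 0.0064 + 0.1296 = 0.3202
B_P2 = 1 / 0.3202 = 3.1230
Highest B → broadest niche (most generalist): population P4 (B = 4.63).

population P4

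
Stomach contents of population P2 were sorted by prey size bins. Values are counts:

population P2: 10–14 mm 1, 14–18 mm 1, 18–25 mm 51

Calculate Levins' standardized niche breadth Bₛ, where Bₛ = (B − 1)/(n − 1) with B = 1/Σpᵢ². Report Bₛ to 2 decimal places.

Proportions for population P2 (n=53): 1/53=0.0189, 1/53=0.0189, 51/53=0.9623
Σpᵢ² = 0.0189² + 0.0189² + 0.9623² = 0.000357 + 0.000357 + 0.926021 = 0.926735
B = 1 / 0.926735 = 1.0791
Bₛ = (B − 1)/(n − 1) = (1.0791 − 1)/(3 − 1) = 0.0791/2 = 0.0396

0.04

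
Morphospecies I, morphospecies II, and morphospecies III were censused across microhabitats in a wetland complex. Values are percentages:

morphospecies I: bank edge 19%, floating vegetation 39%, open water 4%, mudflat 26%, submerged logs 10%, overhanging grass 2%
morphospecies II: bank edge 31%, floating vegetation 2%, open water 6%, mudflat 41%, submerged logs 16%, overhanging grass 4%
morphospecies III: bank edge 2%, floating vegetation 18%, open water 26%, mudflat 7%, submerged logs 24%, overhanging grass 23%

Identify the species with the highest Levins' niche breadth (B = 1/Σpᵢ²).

morphospecies III

Convert percentages to proportions (divide by 100).
Σp_Iᵢ² = 0.19² + 0.39² + 0.04² + 0.26² + 0.10² + 0.02² = 0.0361 + 0.1521 + 0.0016 + 0.0676 + 0.0100 + 0.0004 = 0.2678
B_I = 1 / 0.2678 = 3.7341
Σp_IIᵢ² = 0.31² + 0.02² + 0.06² + 0.41² + 0.16² + 0.04² = 0.0961 + 0.0004 + 0.0036 + 0.1681 + 0.0256 + 0.0016 = 0.2954
B_II = 1 / 0.2954 = 3.3852
Σp_IIIᵢ² = 0.02² + 0.18² + 0.26² + 0.07² + 0.24² + 0.23² = 0.0004 + 0.0324 + 0.0676 + 0.0049 + 0.0576 + 0.0529 = 0.2158
B_III = 1 / 0.2158 = 4.6339
Highest B → broadest niche (most generalist): morphospecies III (B = 4.63).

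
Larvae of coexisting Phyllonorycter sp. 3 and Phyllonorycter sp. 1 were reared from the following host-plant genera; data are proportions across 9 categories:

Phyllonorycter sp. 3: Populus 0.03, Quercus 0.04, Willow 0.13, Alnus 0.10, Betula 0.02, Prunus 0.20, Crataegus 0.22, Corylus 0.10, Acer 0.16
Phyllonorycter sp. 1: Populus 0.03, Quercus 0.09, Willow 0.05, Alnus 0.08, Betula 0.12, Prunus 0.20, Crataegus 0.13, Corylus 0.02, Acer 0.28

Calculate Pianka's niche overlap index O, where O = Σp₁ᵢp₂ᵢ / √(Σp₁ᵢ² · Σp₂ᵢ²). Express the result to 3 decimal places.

0.851

Σ p₁ᵢp₂ᵢ = 0.0009 + 0.0036 + 0.0065 + 0.0080 + 0.0024 + 0.0400 + 0.0286 + 0.0020 + 0.0448 = 0.1368
Σp_1ᵢ² = 0.03² + 0.04² + 0.13² + 0.10² + 0.02² + 0.20² + 0.22² + 0.10² + 0.16² = 0.0009 + 0.0016 + 0.0169 + 0.0100 + 0.0004 + 0.0400 + 0.0484 + 0.0100 + 0.0256 = 0.1538
Σp_2ᵢ² = 0.03² + 0.09² + 0.05² + 0.08² + 0.12² + 0.20² + 0.13² + 0.02² + 0.28² = 0.0009 + 0.0081 + 0.0025 + 0.0064 + 0.0144 + 0.0400 + 0.0169 + 0.0004 + 0.0784 = 0.1680
O = 0.1368 / √(0.1538 × 0.1680) = 0.1368 / 0.160743 = 0.85105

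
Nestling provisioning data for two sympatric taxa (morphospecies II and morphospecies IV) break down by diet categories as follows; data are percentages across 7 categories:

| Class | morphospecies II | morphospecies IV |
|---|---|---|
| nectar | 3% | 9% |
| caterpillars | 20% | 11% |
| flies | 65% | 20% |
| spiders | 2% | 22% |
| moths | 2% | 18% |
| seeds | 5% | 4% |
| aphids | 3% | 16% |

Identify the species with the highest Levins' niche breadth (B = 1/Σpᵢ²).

morphospecies IV

Convert percentages to proportions (divide by 100).
Σp_IIᵢ² = 0.03² + 0.20² + 0.65² + 0.02² + 0.02² + 0.05² + 0.03² = 0.0009 + 0.0400 + 0.4225 + 0.0004 + 0.0004 + 0.0025 + 0.0009 = 0.4676
B_II = 1 / 0.4676 = 2.1386
Σp_IVᵢ² = 0.09² + 0.11² + 0.20² + 0.22² + 0.18² + 0.04² + 0.16² = 0.0081 + 0.0121 + 0.0400 + 0.0484 + 0.0324 + 0.0016 + 0.0256 = 0.1682
B_IV = 1 / 0.1682 = 5.9453
Highest B → broadest niche (most generalist): morphospecies IV (B = 5.95).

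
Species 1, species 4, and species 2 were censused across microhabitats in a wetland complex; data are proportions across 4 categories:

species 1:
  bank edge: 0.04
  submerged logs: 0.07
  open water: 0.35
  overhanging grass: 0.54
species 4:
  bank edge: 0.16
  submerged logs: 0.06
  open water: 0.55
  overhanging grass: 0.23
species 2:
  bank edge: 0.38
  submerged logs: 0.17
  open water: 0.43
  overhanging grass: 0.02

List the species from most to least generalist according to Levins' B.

species 2 > species 4 > species 1

Σp_1ᵢ² = 0.04² + 0.07² + 0.35² + 0.54² = 0.0016 + 0.0049 + 0.1225 + 0.2916 = 0.4206
B_1 = 1 / 0.4206 = 2.3776
Σp_4ᵢ² = 0.16² + 0.06² + 0.55² + 0.23² = 0.0256 + 0.0036 + 0.3025 + 0.0529 = 0.3846
B_4 = 1 / 0.3846 = 2.6001
Σp_2ᵢ² = 0.38² + 0.17² + 0.43² + 0.02² = 0.1444 + 0.0289 + 0.1849 + 0.0004 = 0.3586
B_2 = 1 / 0.3586 = 2.7886
Ranking by B (broadest → narrowest): species 2 (2.79) > species 4 (2.60) > species 1 (2.38)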